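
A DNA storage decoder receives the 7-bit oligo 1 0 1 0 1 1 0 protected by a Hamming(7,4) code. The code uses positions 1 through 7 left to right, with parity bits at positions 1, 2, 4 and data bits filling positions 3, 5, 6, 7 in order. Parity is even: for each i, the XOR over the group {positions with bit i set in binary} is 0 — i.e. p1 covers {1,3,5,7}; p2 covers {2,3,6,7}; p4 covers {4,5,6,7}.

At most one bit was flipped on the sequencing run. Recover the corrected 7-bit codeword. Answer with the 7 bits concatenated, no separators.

s1 (pos 1,3,5,7): 1⊕1⊕1⊕0 = 1
s2 (pos 2,3,6,7): 0⊕1⊕1⊕0 = 0
s4 (pos 4,5,6,7): 0⊕1⊕1⊕0 = 0
Syndrome s4…s1 = 001 → error at position 1.
Flip position 1: 1010110 → 0010110

0010110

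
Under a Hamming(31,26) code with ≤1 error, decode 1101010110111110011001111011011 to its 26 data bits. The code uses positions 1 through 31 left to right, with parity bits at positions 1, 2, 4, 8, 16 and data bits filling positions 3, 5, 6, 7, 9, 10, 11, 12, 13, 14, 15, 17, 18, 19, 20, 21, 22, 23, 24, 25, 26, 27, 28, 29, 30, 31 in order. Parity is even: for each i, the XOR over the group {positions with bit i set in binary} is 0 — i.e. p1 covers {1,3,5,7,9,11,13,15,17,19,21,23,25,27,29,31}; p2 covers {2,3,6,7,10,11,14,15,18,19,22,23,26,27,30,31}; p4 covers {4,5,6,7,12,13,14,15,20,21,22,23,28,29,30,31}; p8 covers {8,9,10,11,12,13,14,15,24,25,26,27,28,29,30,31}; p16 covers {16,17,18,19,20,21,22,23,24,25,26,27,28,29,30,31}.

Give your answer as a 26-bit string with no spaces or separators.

s1 (pos 1,3,5,7,9,11,13,15,17,19,21,23,25,27,29,31): 1⊕0⊕0⊕0⊕1⊕1⊕1⊕1⊕0⊕1⊕0⊕1⊕1⊕1⊕0⊕1 = 0
s2 (pos 2,3,6,7,10,11,14,15,18,19,22,23,26,27,30,31): 1⊕0⊕1⊕0⊕0⊕1⊕1⊕1⊕1⊕1⊕1⊕1⊕0⊕1⊕1⊕1 = 0
s4 (pos 4,5,6,7,12,13,14,15,20,21,22,23,28,29,30,31): 1⊕0⊕1⊕0⊕1⊕1⊕1⊕1⊕0⊕0⊕1⊕1⊕1⊕0⊕1⊕1 = 1
s8 (pos 8,9,10,11,12,13,14,15,24,25,26,27,28,29,30,31): 1⊕1⊕0⊕1⊕1⊕1⊕1⊕1⊕1⊕1⊕0⊕1⊕1⊕0⊕1⊕1 = 1
s16 (pos 16,17,18,19,20,21,22,23,24,25,26,27,28,29,30,31): 0⊕0⊕1⊕1⊕0⊕0⊕1⊕1⊕1⊕1⊕0⊕1⊕1⊕0⊕1⊕1 = 0
Syndrome s16…s1 = 01100 → error at position 12.
Flip position 12: 1101010110111110011001111011011 → 1101010110101110011001111011011
Read data bits from positions 3,5,6,7,9,10,11,12,13,14,15,17,18,19,20,21,22,23,24,25,26,27,28,29,30,31: 00101010111011001111011011

00101010111011001111011011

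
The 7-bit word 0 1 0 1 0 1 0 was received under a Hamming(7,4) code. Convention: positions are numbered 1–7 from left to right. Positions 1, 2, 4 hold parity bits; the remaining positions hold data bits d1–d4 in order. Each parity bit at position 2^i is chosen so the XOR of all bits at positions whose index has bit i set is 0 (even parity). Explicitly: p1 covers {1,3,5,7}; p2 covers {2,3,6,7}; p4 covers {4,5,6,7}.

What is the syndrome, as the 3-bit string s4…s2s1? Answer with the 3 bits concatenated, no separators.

000

s1 (pos 1,3,5,7): 0⊕0⊕0⊕0 = 0
s2 (pos 2,3,6,7): 1⊕0⊕1⊕0 = 0
s4 (pos 4,5,6,7): 1⊕0⊕1⊕0 = 0
Syndrome s4…s1 = 000 → no error.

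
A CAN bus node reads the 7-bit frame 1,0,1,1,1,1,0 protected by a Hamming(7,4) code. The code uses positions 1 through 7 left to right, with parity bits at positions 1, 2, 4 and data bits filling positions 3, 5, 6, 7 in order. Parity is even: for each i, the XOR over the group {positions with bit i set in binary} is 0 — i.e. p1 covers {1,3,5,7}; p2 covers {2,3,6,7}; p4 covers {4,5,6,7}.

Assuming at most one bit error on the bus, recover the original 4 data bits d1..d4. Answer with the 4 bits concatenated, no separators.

1010

s1 (pos 1,3,5,7): 1⊕1⊕1⊕0 = 1
s2 (pos 2,3,6,7): 0⊕1⊕1⊕0 = 0
s4 (pos 4,5,6,7): 1⊕1⊕1⊕0 = 1
Syndrome s4…s1 = 101 → error at position 5.
Flip position 5: 1011110 → 1011010
Read data bits from positions 3,5,6,7: 1010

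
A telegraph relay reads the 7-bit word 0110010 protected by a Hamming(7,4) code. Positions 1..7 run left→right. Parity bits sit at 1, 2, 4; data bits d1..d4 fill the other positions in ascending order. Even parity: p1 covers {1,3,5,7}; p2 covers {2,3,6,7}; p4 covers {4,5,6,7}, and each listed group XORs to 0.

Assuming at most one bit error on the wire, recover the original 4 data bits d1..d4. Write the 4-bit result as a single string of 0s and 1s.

s1 (pos 1,3,5,7): 0⊕1⊕0⊕0 = 1
s2 (pos 2,3,6,7): 1⊕1⊕1⊕0 = 1
s4 (pos 4,5,6,7): 0⊕0⊕1⊕0 = 1
Syndrome s4…s1 = 111 → error at position 7.
Flip position 7: 0110010 → 0110011
Read data bits from positions 3,5,6,7: 1011

1011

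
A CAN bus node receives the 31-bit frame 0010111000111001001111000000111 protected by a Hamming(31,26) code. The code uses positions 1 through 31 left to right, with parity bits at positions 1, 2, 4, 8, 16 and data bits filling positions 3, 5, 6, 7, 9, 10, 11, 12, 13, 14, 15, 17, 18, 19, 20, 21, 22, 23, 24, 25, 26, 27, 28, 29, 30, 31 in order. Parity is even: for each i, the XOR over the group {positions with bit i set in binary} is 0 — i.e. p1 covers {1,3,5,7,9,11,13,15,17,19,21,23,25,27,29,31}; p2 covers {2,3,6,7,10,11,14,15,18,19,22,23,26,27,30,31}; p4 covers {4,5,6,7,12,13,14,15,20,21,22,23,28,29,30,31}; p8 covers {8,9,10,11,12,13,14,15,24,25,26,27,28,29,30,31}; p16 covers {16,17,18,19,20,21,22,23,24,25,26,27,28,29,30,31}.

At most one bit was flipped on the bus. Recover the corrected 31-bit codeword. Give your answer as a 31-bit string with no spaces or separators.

s1 (pos 1,3,5,7,9,11,13,15,17,19,21,23,25,27,29,31): 0⊕1⊕1⊕1⊕0⊕1⊕1⊕0⊕0⊕1⊕1⊕0⊕0⊕0⊕1⊕1 = 1
s2 (pos 2,3,6,7,10,11,14,15,18,19,22,23,26,27,30,31): 0⊕1⊕1⊕1⊕0⊕1⊕0⊕0⊕0⊕1⊕1⊕0⊕0⊕0⊕1⊕1 = 0
s4 (pos 4,5,6,7,12,13,14,15,20,21,22,23,28,29,30,31): 0⊕1⊕1⊕1⊕1⊕1⊕0⊕0⊕1⊕1⊕1⊕0⊕0⊕1⊕1⊕1 = 1
s8 (pos 8,9,10,11,12,13,14,15,24,25,26,27,28,29,30,31): 0⊕0⊕0⊕1⊕1⊕1⊕0⊕0⊕0⊕0⊕0⊕0⊕0⊕1⊕1⊕1 = 0
s16 (pos 16,17,18,19,20,21,22,23,24,25,26,27,28,29,30,31): 1⊕0⊕0⊕1⊕1⊕1⊕1⊕0⊕0⊕0⊕0⊕0⊕0⊕1⊕1⊕1 = 0
Syndrome s16…s1 = 00101 → error at position 5.
Flip position 5: 0010111000111001001111000000111 → 0010011000111001001111000000111

0010011000111001001111000000111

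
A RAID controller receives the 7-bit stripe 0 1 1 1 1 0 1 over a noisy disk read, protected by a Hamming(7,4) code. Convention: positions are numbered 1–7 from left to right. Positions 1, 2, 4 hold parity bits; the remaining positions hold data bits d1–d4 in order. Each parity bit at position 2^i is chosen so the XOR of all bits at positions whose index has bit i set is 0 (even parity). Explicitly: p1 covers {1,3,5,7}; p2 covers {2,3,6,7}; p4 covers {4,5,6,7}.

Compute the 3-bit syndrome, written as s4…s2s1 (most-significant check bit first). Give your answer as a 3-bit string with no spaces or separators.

s1 (pos 1,3,5,7): 0⊕1⊕1⊕1 = 1
s2 (pos 2,3,6,7): 1⊕1⊕0⊕1 = 1
s4 (pos 4,5,6,7): 1⊕1⊕0⊕1 = 1
Syndrome s4…s1 = 111 → error at position 7.

111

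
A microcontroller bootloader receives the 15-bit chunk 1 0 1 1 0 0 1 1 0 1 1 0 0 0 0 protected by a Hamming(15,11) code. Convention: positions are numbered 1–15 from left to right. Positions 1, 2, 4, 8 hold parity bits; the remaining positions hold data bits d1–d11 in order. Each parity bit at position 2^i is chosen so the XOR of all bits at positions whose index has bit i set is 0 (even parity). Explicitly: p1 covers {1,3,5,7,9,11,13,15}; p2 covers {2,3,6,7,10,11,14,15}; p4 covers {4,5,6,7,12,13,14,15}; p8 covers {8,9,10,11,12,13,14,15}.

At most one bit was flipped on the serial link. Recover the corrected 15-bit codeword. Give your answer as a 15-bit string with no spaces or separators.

s1 (pos 1,3,5,7,9,11,13,15): 1⊕1⊕0⊕1⊕0⊕1⊕0⊕0 = 0
s2 (pos 2,3,6,7,10,11,14,15): 0⊕1⊕0⊕1⊕1⊕1⊕0⊕0 = 0
s4 (pos 4,5,6,7,12,13,14,15): 1⊕0⊕0⊕1⊕0⊕0⊕0⊕0 = 0
s8 (pos 8,9,10,11,12,13,14,15): 1⊕0⊕1⊕1⊕0⊕0⊕0⊕0 = 1
Syndrome s8…s1 = 1000 → error at position 8.
Flip position 8: 101100110110000 → 101100100110000

101100100110000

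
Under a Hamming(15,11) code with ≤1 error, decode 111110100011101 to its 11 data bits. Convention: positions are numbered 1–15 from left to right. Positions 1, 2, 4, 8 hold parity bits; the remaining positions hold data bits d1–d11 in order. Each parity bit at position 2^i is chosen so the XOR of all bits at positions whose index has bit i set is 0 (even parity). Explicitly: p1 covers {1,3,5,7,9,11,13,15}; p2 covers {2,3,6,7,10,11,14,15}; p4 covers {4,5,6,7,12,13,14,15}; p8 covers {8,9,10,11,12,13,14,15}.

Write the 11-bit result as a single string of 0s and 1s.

01010011101

s1 (pos 1,3,5,7,9,11,13,15): 1⊕1⊕1⊕1⊕0⊕1⊕1⊕1 = 1
s2 (pos 2,3,6,7,10,11,14,15): 1⊕1⊕0⊕1⊕0⊕1⊕0⊕1 = 1
s4 (pos 4,5,6,7,12,13,14,15): 1⊕1⊕0⊕1⊕1⊕1⊕0⊕1 = 0
s8 (pos 8,9,10,11,12,13,14,15): 0⊕0⊕0⊕1⊕1⊕1⊕0⊕1 = 0
Syndrome s8…s1 = 0011 → error at position 3.
Flip position 3: 111110100011101 → 110110100011101
Read data bits from positions 3,5,6,7,9,10,11,12,13,14,15: 01010011101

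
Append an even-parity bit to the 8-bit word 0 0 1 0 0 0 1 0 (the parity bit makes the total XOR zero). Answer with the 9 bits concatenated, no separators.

001000100

XOR of the 8 data bits: 0⊕0⊕1⊕0⊕0⊕0⊕1⊕0 = 0
Parity bit = 0 (so all 9 bits XOR to 0).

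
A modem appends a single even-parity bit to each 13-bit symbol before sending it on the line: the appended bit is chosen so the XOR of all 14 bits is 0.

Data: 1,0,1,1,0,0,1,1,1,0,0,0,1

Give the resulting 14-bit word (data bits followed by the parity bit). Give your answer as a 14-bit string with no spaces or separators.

10110011100011

XOR of the 13 data bits: 1⊕0⊕1⊕1⊕0⊕0⊕1⊕1⊕1⊕0⊕0⊕0⊕1 = 1
Parity bit = 1 (so all 14 bits XOR to 0).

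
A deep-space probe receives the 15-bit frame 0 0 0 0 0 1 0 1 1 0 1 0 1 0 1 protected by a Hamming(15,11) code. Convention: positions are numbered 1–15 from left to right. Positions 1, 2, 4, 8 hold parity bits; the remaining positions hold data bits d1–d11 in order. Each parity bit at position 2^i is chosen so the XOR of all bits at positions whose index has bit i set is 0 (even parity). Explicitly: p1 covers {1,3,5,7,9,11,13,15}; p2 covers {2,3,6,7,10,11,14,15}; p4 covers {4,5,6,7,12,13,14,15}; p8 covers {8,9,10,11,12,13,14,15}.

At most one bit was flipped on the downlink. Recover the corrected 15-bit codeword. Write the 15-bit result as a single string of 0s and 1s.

s1 (pos 1,3,5,7,9,11,13,15): 0⊕0⊕0⊕0⊕1⊕1⊕1⊕1 = 0
s2 (pos 2,3,6,7,10,11,14,15): 0⊕0⊕1⊕0⊕0⊕1⊕0⊕1 = 1
s4 (pos 4,5,6,7,12,13,14,15): 0⊕0⊕1⊕0⊕0⊕1⊕0⊕1 = 1
s8 (pos 8,9,10,11,12,13,14,15): 1⊕1⊕0⊕1⊕0⊕1⊕0⊕1 = 1
Syndrome s8…s1 = 1110 → error at position 14.
Flip position 14: 000001011010101 → 000001011010111

000001011010111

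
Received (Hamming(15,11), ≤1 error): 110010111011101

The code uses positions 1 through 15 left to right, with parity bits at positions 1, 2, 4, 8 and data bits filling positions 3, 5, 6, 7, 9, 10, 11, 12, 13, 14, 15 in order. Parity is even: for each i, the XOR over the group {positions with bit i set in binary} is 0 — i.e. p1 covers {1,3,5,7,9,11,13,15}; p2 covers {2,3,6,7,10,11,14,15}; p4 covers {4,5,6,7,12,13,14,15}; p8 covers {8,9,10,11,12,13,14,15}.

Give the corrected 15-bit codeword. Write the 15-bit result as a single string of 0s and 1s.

s1 (pos 1,3,5,7,9,11,13,15): 1⊕0⊕1⊕1⊕1⊕1⊕1⊕1 = 1
s2 (pos 2,3,6,7,10,11,14,15): 1⊕0⊕0⊕1⊕0⊕1⊕0⊕1 = 0
s4 (pos 4,5,6,7,12,13,14,15): 0⊕1⊕0⊕1⊕1⊕1⊕0⊕1 = 1
s8 (pos 8,9,10,11,12,13,14,15): 1⊕1⊕0⊕1⊕1⊕1⊕0⊕1 = 0
Syndrome s8…s1 = 0101 → error at position 5.
Flip position 5: 110010111011101 → 110000111011101

110000111011101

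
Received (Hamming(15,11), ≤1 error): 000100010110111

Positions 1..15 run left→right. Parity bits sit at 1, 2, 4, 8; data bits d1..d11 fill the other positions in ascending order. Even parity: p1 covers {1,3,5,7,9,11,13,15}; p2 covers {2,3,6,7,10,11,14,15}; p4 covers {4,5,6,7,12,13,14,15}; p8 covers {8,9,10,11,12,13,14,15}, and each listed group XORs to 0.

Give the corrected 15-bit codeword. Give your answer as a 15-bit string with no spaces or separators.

s1 (pos 1,3,5,7,9,11,13,15): 0⊕0⊕0⊕0⊕0⊕1⊕1⊕1 = 1
s2 (pos 2,3,6,7,10,11,14,15): 0⊕0⊕0⊕0⊕1⊕1⊕1⊕1 = 0
s4 (pos 4,5,6,7,12,13,14,15): 1⊕0⊕0⊕0⊕0⊕1⊕1⊕1 = 0
s8 (pos 8,9,10,11,12,13,14,15): 1⊕0⊕1⊕1⊕0⊕1⊕1⊕1 = 0
Syndrome s8…s1 = 0001 → error at position 1.
Flip position 1: 000100010110111 → 100100010110111

100100010110111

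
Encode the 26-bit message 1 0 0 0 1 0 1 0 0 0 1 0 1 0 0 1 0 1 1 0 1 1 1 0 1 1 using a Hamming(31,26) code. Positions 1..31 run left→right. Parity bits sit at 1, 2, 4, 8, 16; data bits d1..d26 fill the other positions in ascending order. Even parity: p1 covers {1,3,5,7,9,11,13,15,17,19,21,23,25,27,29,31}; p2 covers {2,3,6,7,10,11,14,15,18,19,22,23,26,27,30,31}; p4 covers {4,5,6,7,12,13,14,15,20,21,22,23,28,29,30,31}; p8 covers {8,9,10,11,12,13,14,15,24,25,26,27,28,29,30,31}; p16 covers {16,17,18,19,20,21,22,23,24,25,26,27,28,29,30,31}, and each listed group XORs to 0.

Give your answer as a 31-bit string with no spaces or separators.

Place data at non-parity positions: p1 p2 1 p4 0 0 0 p8 1 0 1 0 0 0 1 p16 0 1 0 0 1 0 1 1 0 1 1 1 0 1 1
p1 (pos 1,3,5,7,9,11,13,15,17,19,21,23,25,27,29,31): XOR of data positions = 1⊕0⊕0⊕1⊕1⊕0⊕1⊕0⊕0⊕1⊕1⊕0⊕1⊕0⊕1 = 0
p2 (pos 2,3,6,7,10,11,14,15,18,19,22,23,26,27,30,31): XOR of data positions = 1⊕0⊕0⊕0⊕1⊕0⊕1⊕1⊕0⊕0⊕1⊕1⊕1⊕1⊕1 = 1
p4 (pos 4,5,6,7,12,13,14,15,20,21,22,23,28,29,30,31): XOR of data positions = 0⊕0⊕0⊕0⊕0⊕0⊕1⊕0⊕1⊕0⊕1⊕1⊕0⊕1⊕1 = 0
p8 (pos 8,9,10,11,12,13,14,15,24,25,26,27,28,29,30,31): XOR of data positions = 1⊕0⊕1⊕0⊕0⊕0⊕1⊕1⊕0⊕1⊕1⊕1⊕0⊕1⊕1 = 1
p16 (pos 16,17,18,19,20,21,22,23,24,25,26,27,28,29,30,31): XOR of data positions = 0⊕1⊕0⊕0⊕1⊕0⊕1⊕1⊕0⊕1⊕1⊕1⊕0⊕1⊕1 = 1
Codeword: 0110000110100011010010110111011

0110000110100011010010110111011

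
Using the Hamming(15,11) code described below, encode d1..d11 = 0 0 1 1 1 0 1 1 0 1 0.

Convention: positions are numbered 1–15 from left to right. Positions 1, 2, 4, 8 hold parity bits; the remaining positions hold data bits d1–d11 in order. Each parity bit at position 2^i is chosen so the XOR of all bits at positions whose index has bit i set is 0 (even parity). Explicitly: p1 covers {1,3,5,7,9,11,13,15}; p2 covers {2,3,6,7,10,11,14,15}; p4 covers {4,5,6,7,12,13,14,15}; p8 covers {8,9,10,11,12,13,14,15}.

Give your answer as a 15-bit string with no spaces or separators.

Place data at non-parity positions: p1 p2 0 p4 0 1 1 p8 1 0 1 1 0 1 0
p1 (pos 1,3,5,7,9,11,13,15): XOR of data positions = 0⊕0⊕1⊕1⊕1⊕0⊕0 = 1
p2 (pos 2,3,6,7,10,11,14,15): XOR of data positions = 0⊕1⊕1⊕0⊕1⊕1⊕0 = 0
p4 (pos 4,5,6,7,12,13,14,15): XOR of data positions = 0⊕1⊕1⊕1⊕0⊕1⊕0 = 0
p8 (pos 8,9,10,11,12,13,14,15): XOR of data positions = 1⊕0⊕1⊕1⊕0⊕1⊕0 = 0
Codeword: 100001101011010

100001101011010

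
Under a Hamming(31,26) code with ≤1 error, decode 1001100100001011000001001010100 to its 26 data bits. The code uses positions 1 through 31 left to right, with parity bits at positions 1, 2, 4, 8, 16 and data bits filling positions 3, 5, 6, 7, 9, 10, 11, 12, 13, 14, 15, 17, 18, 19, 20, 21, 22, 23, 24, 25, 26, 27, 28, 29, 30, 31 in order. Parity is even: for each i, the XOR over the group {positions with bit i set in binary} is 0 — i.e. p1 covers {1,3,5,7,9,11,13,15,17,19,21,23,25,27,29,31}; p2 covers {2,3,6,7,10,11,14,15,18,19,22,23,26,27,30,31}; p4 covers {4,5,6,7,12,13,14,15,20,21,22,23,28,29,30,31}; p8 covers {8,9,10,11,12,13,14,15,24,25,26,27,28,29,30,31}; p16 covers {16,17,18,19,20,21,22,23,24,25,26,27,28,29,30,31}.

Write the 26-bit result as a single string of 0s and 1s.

s1 (pos 1,3,5,7,9,11,13,15,17,19,21,23,25,27,29,31): 1⊕0⊕1⊕0⊕0⊕0⊕1⊕1⊕0⊕0⊕0⊕0⊕1⊕1⊕1⊕0 = 1
s2 (pos 2,3,6,7,10,11,14,15,18,19,22,23,26,27,30,31): 0⊕0⊕0⊕0⊕0⊕0⊕0⊕1⊕0⊕0⊕1⊕0⊕0⊕1⊕0⊕0 = 1
s4 (pos 4,5,6,7,12,13,14,15,20,21,22,23,28,29,30,31): 1⊕1⊕0⊕0⊕0⊕1⊕0⊕1⊕0⊕0⊕1⊕0⊕0⊕1⊕0⊕0 = 0
s8 (pos 8,9,10,11,12,13,14,15,24,25,26,27,28,29,30,31): 1⊕0⊕0⊕0⊕0⊕1⊕0⊕1⊕0⊕1⊕0⊕1⊕0⊕1⊕0⊕0 = 0
s16 (pos 16,17,18,19,20,21,22,23,24,25,26,27,28,29,30,31): 1⊕0⊕0⊕0⊕0⊕0⊕1⊕0⊕0⊕1⊕0⊕1⊕0⊕1⊕0⊕0 = 1
Syndrome s16…s1 = 10011 → error at position 19.
Flip position 19: 1001100100001011000001001010100 → 1001100100001011001001001010100
Read data bits from positions 3,5,6,7,9,10,11,12,13,14,15,17,18,19,20,21,22,23,24,25,26,27,28,29,30,31: 01000000101001001001010100

01000000101001001001010100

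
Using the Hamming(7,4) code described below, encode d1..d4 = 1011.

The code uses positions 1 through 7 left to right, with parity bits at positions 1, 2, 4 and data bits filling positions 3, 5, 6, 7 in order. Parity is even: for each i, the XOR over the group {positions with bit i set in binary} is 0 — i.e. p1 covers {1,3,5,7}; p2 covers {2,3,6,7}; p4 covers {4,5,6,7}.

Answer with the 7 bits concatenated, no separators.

Place data at non-parity positions: p1 p2 1 p4 0 1 1
p1 (pos 1,3,5,7): XOR of data positions = 1⊕0⊕1 = 0
p2 (pos 2,3,6,7): XOR of data positions = 1⊕1⊕1 = 1
p4 (pos 4,5,6,7): XOR of data positions = 0⊕1⊕1 = 0
Codeword: 0110011

0110011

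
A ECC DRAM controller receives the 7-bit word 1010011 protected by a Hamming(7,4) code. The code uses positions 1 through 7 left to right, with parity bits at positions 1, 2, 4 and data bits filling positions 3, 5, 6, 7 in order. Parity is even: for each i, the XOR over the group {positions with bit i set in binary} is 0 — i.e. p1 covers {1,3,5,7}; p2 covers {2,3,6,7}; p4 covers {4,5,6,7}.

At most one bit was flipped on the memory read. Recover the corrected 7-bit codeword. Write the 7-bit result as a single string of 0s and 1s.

1000011

s1 (pos 1,3,5,7): 1⊕1⊕0⊕1 = 1
s2 (pos 2,3,6,7): 0⊕1⊕1⊕1 = 1
s4 (pos 4,5,6,7): 0⊕0⊕1⊕1 = 0
Syndrome s4…s1 = 011 → error at position 3.
Flip position 3: 1010011 → 1000011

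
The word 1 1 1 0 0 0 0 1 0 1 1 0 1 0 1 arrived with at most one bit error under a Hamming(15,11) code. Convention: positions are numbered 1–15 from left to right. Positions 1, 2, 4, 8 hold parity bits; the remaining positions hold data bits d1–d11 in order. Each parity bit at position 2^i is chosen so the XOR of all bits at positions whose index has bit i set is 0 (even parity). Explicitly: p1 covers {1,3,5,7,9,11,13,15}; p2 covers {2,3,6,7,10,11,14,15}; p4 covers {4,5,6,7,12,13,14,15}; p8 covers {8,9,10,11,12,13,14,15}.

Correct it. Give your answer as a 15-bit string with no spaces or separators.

111000010100101

s1 (pos 1,3,5,7,9,11,13,15): 1⊕1⊕0⊕0⊕0⊕1⊕1⊕1 = 1
s2 (pos 2,3,6,7,10,11,14,15): 1⊕1⊕0⊕0⊕1⊕1⊕0⊕1 = 1
s4 (pos 4,5,6,7,12,13,14,15): 0⊕0⊕0⊕0⊕0⊕1⊕0⊕1 = 0
s8 (pos 8,9,10,11,12,13,14,15): 1⊕0⊕1⊕1⊕0⊕1⊕0⊕1 = 1
Syndrome s8…s1 = 1011 → error at position 11.
Flip position 11: 111000010110101 → 111000010100101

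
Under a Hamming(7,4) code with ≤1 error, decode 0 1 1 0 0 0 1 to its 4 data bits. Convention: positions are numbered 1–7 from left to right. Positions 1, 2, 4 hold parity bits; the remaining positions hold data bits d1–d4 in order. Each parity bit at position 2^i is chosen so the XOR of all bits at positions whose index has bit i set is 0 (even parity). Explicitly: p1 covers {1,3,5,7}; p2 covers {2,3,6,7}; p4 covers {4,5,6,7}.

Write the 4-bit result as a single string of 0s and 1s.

1011

s1 (pos 1,3,5,7): 0⊕1⊕0⊕1 = 0
s2 (pos 2,3,6,7): 1⊕1⊕0⊕1 = 1
s4 (pos 4,5,6,7): 0⊕0⊕0⊕1 = 1
Syndrome s4…s1 = 110 → error at position 6.
Flip position 6: 0110001 → 0110011
Read data bits from positions 3,5,6,7: 1011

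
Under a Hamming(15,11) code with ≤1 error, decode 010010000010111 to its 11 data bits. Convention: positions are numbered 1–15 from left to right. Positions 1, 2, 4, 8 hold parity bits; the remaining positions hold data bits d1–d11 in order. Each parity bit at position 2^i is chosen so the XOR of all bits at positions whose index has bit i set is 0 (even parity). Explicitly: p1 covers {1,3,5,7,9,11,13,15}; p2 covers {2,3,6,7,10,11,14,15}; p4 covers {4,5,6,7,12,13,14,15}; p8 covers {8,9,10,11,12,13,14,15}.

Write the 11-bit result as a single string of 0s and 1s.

01000010111

s1 (pos 1,3,5,7,9,11,13,15): 0⊕0⊕1⊕0⊕0⊕1⊕1⊕1 = 0
s2 (pos 2,3,6,7,10,11,14,15): 1⊕0⊕0⊕0⊕0⊕1⊕1⊕1 = 0
s4 (pos 4,5,6,7,12,13,14,15): 0⊕1⊕0⊕0⊕0⊕1⊕1⊕1 = 0
s8 (pos 8,9,10,11,12,13,14,15): 0⊕0⊕0⊕1⊕0⊕1⊕1⊕1 = 0
Syndrome s8…s1 = 0000 → no error.
Read data bits from positions 3,5,6,7,9,10,11,12,13,14,15: 01000010111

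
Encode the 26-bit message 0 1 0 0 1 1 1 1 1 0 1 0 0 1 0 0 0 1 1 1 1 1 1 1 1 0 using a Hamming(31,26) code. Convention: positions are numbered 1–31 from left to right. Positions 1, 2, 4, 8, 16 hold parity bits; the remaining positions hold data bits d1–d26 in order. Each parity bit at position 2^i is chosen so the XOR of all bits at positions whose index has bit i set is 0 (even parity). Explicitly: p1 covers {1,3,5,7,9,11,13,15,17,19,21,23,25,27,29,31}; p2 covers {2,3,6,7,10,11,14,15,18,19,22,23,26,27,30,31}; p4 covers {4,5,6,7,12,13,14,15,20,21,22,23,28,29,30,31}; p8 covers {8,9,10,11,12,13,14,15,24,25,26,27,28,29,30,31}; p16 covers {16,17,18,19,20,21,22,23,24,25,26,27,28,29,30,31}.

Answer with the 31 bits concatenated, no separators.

0000100111111011001000111111110

Place data at non-parity positions: p1 p2 0 p4 1 0 0 p8 1 1 1 1 1 0 1 p16 0 0 1 0 0 0 1 1 1 1 1 1 1 1 0
p1 (pos 1,3,5,7,9,11,13,15,17,19,21,23,25,27,29,31): XOR of data positions = 0⊕1⊕0⊕1⊕1⊕1⊕1⊕0⊕1⊕0⊕1⊕1⊕1⊕1⊕0 = 0
p2 (pos 2,3,6,7,10,11,14,15,18,19,22,23,26,27,30,31): XOR of data positions = 0⊕0⊕0⊕1⊕1⊕0⊕1⊕0⊕1⊕0⊕1⊕1⊕1⊕1⊕0 = 0
p4 (pos 4,5,6,7,12,13,14,15,20,21,22,23,28,29,30,31): XOR of data positions = 1⊕0⊕0⊕1⊕1⊕0⊕1⊕0⊕0⊕0⊕1⊕1⊕1⊕1⊕0 = 0
p8 (pos 8,9,10,11,12,13,14,15,24,25,26,27,28,29,30,31): XOR of data positions = 1⊕1⊕1⊕1⊕1⊕0⊕1⊕1⊕1⊕1⊕1⊕1⊕1⊕1⊕0 = 1
p16 (pos 16,17,18,19,20,21,22,23,24,25,26,27,28,29,30,31): XOR of data positions = 0⊕0⊕1⊕0⊕0⊕0⊕1⊕1⊕1⊕1⊕1⊕1⊕1⊕1⊕0 = 1
Codeword: 0000100111111011001000111111110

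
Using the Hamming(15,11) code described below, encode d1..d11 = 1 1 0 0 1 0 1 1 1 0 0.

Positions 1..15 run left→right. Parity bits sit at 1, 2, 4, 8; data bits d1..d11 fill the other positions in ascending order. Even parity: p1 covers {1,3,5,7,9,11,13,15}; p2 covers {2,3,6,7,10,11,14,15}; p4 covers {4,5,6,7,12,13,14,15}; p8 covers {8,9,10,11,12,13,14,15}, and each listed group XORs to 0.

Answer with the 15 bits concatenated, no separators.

Place data at non-parity positions: p1 p2 1 p4 1 0 0 p8 1 0 1 1 1 0 0
p1 (pos 1,3,5,7,9,11,13,15): XOR of data positions = 1⊕1⊕0⊕1⊕1⊕1⊕0 = 1
p2 (pos 2,3,6,7,10,11,14,15): XOR of data positions = 1⊕0⊕0⊕0⊕1⊕0⊕0 = 0
p4 (pos 4,5,6,7,12,13,14,15): XOR of data positions = 1⊕0⊕0⊕1⊕1⊕0⊕0 = 1
p8 (pos 8,9,10,11,12,13,14,15): XOR of data positions = 1⊕0⊕1⊕1⊕1⊕0⊕0 = 0
Codeword: 101110001011100

101110001011100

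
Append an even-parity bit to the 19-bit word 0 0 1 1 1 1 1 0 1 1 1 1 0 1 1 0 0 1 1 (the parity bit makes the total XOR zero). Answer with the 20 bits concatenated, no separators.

00111110111101100111

XOR of the 19 data bits: 0⊕0⊕1⊕1⊕1⊕1⊕1⊕0⊕1⊕1⊕1⊕1⊕0⊕1⊕1⊕0⊕0⊕1⊕1 = 1
Parity bit = 1 (so all 20 bits XOR to 0).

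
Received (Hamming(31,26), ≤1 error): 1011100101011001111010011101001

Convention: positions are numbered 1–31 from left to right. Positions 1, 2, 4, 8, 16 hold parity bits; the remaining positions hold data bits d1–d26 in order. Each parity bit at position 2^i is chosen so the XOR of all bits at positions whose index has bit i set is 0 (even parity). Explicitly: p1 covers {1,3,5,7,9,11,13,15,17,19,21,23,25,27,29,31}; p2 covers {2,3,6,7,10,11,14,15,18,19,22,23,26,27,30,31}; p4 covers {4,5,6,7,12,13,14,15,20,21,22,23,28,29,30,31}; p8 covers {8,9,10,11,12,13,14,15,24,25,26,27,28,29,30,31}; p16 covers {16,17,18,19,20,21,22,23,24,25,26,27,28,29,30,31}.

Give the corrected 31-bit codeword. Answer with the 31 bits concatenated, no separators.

s1 (pos 1,3,5,7,9,11,13,15,17,19,21,23,25,27,29,31): 1⊕1⊕1⊕0⊕0⊕0⊕1⊕0⊕1⊕1⊕1⊕0⊕1⊕0⊕0⊕1 = 1
s2 (pos 2,3,6,7,10,11,14,15,18,19,22,23,26,27,30,31): 0⊕1⊕0⊕0⊕1⊕0⊕0⊕0⊕1⊕1⊕0⊕0⊕1⊕0⊕0⊕1 = 0
s4 (pos 4,5,6,7,12,13,14,15,20,21,22,23,28,29,30,31): 1⊕1⊕0⊕0⊕1⊕1⊕0⊕0⊕0⊕1⊕0⊕0⊕1⊕0⊕0⊕1 = 1
s8 (pos 8,9,10,11,12,13,14,15,24,25,26,27,28,29,30,31): 1⊕0⊕1⊕0⊕1⊕1⊕0⊕0⊕1⊕1⊕1⊕0⊕1⊕0⊕0⊕1 = 1
s16 (pos 16,17,18,19,20,21,22,23,24,25,26,27,28,29,30,31): 1⊕1⊕1⊕1⊕0⊕1⊕0⊕0⊕1⊕1⊕1⊕0⊕1⊕0⊕0⊕1 = 0
Syndrome s16…s1 = 01101 → error at position 13.
Flip position 13: 1011100101011001111010011101001 → 1011100101010001111010011101001

1011100101010001111010011101001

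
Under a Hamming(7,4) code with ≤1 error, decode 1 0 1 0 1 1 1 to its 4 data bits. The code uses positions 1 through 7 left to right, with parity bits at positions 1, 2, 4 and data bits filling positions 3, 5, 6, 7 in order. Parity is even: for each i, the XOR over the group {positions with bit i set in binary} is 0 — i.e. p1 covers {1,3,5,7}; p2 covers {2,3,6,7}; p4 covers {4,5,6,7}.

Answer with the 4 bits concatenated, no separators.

s1 (pos 1,3,5,7): 1⊕1⊕1⊕1 = 0
s2 (pos 2,3,6,7): 0⊕1⊕1⊕1 = 1
s4 (pos 4,5,6,7): 0⊕1⊕1⊕1 = 1
Syndrome s4…s1 = 110 → error at position 6.
Flip position 6: 1010111 → 1010101
Read data bits from positions 3,5,6,7: 1101

1101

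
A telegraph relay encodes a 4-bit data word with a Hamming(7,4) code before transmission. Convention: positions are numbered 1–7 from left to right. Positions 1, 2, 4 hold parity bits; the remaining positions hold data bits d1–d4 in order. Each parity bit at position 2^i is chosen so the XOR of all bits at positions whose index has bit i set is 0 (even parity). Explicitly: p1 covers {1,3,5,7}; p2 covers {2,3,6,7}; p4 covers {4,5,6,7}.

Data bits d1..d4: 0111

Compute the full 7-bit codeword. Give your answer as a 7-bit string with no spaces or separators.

Place data at non-parity positions: p1 p2 0 p4 1 1 1
p1 (pos 1,3,5,7): XOR of data positions = 0⊕1⊕1 = 0
p2 (pos 2,3,6,7): XOR of data positions = 0⊕1⊕1 = 0
p4 (pos 4,5,6,7): XOR of data positions = 1⊕1⊕1 = 1
Codeword: 0001111

0001111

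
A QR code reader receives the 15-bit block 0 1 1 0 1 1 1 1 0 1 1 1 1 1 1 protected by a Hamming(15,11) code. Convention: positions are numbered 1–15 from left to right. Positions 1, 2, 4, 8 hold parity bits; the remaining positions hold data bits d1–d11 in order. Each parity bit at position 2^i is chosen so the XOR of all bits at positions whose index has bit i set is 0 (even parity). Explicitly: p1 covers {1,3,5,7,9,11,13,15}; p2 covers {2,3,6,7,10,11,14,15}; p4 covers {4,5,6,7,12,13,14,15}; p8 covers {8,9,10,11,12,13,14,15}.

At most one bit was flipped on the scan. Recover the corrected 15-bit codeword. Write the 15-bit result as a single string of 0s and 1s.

s1 (pos 1,3,5,7,9,11,13,15): 0⊕1⊕1⊕1⊕0⊕1⊕1⊕1 = 0
s2 (pos 2,3,6,7,10,11,14,15): 1⊕1⊕1⊕1⊕1⊕1⊕1⊕1 = 0
s4 (pos 4,5,6,7,12,13,14,15): 0⊕1⊕1⊕1⊕1⊕1⊕1⊕1 = 1
s8 (pos 8,9,10,11,12,13,14,15): 1⊕0⊕1⊕1⊕1⊕1⊕1⊕1 = 1
Syndrome s8…s1 = 1100 → error at position 12.
Flip position 12: 011011110111111 → 011011110110111

011011110110111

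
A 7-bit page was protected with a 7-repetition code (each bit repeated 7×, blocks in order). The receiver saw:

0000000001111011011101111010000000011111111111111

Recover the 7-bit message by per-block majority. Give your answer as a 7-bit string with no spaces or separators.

0111011

Block 1 (0000000): 0 ones → 0
Block 2 (0011110): 4 ones → 1
Block 3 (1101110): 5 ones → 1
Block 4 (1111010): 5 ones → 1
Block 5 (0000000): 0 ones → 0
Block 6 (1111111): 7 ones → 1
Block 7 (1111111): 7 ones → 1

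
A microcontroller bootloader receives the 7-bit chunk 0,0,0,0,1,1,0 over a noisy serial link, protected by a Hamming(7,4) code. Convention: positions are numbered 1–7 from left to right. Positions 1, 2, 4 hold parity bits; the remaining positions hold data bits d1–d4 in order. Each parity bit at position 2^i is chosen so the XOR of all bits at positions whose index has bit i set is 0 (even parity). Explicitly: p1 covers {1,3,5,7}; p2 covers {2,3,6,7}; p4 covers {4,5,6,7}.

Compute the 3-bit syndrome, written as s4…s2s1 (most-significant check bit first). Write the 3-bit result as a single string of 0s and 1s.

011

s1 (pos 1,3,5,7): 0⊕0⊕1⊕0 = 1
s2 (pos 2,3,6,7): 0⊕0⊕1⊕0 = 1
s4 (pos 4,5,6,7): 0⊕1⊕1⊕0 = 0
Syndrome s4…s1 = 011 → error at position 3.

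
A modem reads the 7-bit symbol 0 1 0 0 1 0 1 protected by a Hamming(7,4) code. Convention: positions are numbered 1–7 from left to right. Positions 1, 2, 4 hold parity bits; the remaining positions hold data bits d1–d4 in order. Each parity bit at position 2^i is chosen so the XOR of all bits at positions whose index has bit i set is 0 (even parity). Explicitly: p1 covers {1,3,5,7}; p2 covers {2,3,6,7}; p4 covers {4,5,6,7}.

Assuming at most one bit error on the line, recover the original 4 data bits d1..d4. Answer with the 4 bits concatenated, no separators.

s1 (pos 1,3,5,7): 0⊕0⊕1⊕1 = 0
s2 (pos 2,3,6,7): 1⊕0⊕0⊕1 = 0
s4 (pos 4,5,6,7): 0⊕1⊕0⊕1 = 0
Syndrome s4…s1 = 000 → no error.
Read data bits from positions 3,5,6,7: 0101

0101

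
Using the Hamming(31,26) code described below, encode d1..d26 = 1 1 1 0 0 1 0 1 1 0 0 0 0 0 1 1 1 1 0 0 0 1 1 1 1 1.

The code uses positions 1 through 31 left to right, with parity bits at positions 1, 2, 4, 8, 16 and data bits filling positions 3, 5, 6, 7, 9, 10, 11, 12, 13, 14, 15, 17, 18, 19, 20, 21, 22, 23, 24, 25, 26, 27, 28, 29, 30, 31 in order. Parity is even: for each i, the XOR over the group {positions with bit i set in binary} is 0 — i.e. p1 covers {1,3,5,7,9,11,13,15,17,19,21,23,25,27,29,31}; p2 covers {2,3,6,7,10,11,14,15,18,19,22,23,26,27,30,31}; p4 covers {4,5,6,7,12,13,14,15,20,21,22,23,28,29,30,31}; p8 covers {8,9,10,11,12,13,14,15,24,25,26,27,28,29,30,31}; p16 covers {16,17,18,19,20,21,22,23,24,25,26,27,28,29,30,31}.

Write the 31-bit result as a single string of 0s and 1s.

Place data at non-parity positions: p1 p2 1 p4 1 1 0 p8 0 1 0 1 1 0 0 p16 0 0 0 1 1 1 1 0 0 0 1 1 1 1 1
p1 (pos 1,3,5,7,9,11,13,15,17,19,21,23,25,27,29,31): XOR of data positions = 1⊕1⊕0⊕0⊕0⊕1⊕0⊕0⊕0⊕1⊕1⊕0⊕1⊕1⊕1 = 0
p2 (pos 2,3,6,7,10,11,14,15,18,19,22,23,26,27,30,31): XOR of data positions = 1⊕1⊕0⊕1⊕0⊕0⊕0⊕0⊕0⊕1⊕1⊕0⊕1⊕1⊕1 = 0
p4 (pos 4,5,6,7,12,13,14,15,20,21,22,23,28,29,30,31): XOR of data positions = 1⊕1⊕0⊕1⊕1⊕0⊕0⊕1⊕1⊕1⊕1⊕1⊕1⊕1⊕1 = 0
p8 (pos 8,9,10,11,12,13,14,15,24,25,26,27,28,29,30,31): XOR of data positions = 0⊕1⊕0⊕1⊕1⊕0⊕0⊕0⊕0⊕0⊕1⊕1⊕1⊕1⊕1 = 0
p16 (pos 16,17,18,19,20,21,22,23,24,25,26,27,28,29,30,31): XOR of data positions = 0⊕0⊕0⊕1⊕1⊕1⊕1⊕0⊕0⊕0⊕1⊕1⊕1⊕1⊕1 = 1
Codeword: 0010110001011001000111100011111

0010110001011001000111100011111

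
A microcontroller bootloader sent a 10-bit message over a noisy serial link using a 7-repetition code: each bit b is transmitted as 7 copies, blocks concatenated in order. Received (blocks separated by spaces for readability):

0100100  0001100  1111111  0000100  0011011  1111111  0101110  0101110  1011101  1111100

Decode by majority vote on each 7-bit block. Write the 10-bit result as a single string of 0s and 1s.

0010111111

Block 1 (0100100): 2 ones → 0
Block 2 (0001100): 2 ones → 0
Block 3 (1111111): 7 ones → 1
Block 4 (0000100): 1 one → 0
Block 5 (0011011): 4 ones → 1
Block 6 (1111111): 7 ones → 1
Block 7 (0101110): 4 ones → 1
Block 8 (0101110): 4 ones → 1
Block 9 (1011101): 5 ones → 1
Block 10 (1111100): 5 ones → 1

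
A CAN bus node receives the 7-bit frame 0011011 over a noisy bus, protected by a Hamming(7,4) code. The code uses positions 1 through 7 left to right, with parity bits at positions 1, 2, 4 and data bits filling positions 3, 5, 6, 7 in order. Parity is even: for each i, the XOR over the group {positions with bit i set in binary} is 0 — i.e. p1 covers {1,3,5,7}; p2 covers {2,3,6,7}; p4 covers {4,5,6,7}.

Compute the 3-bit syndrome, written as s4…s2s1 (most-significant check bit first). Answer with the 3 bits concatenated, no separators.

s1 (pos 1,3,5,7): 0⊕1⊕0⊕1 = 0
s2 (pos 2,3,6,7): 0⊕1⊕1⊕1 = 1
s4 (pos 4,5,6,7): 1⊕0⊕1⊕1 = 1
Syndrome s4…s1 = 110 → error at position 6.

110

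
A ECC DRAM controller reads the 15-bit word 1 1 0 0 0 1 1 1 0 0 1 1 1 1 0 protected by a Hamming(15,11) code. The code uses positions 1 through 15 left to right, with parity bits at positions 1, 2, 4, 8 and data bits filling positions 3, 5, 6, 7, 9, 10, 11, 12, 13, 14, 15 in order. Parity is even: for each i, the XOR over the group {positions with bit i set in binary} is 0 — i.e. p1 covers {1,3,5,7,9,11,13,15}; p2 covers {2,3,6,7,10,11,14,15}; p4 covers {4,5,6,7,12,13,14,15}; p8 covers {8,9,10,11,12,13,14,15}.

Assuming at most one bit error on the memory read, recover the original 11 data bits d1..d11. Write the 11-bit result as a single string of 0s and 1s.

00110011100

s1 (pos 1,3,5,7,9,11,13,15): 1⊕0⊕0⊕1⊕0⊕1⊕1⊕0 = 0
s2 (pos 2,3,6,7,10,11,14,15): 1⊕0⊕1⊕1⊕0⊕1⊕1⊕0 = 1
s4 (pos 4,5,6,7,12,13,14,15): 0⊕0⊕1⊕1⊕1⊕1⊕1⊕0 = 1
s8 (pos 8,9,10,11,12,13,14,15): 1⊕0⊕0⊕1⊕1⊕1⊕1⊕0 = 1
Syndrome s8…s1 = 1110 → error at position 14.
Flip position 14: 110001110011110 → 110001110011100
Read data bits from positions 3,5,6,7,9,10,11,12,13,14,15: 00110011100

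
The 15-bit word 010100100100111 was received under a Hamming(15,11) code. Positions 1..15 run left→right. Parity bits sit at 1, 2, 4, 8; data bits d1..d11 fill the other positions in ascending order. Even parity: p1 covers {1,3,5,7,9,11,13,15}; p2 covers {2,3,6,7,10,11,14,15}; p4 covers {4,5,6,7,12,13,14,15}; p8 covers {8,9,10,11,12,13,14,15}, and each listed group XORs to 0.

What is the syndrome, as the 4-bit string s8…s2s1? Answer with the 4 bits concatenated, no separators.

s1 (pos 1,3,5,7,9,11,13,15): 0⊕0⊕0⊕1⊕0⊕0⊕1⊕1 = 1
s2 (pos 2,3,6,7,10,11,14,15): 1⊕0⊕0⊕1⊕1⊕0⊕1⊕1 = 1
s4 (pos 4,5,6,7,12,13,14,15): 1⊕0⊕0⊕1⊕0⊕1⊕1⊕1 = 1
s8 (pos 8,9,10,11,12,13,14,15): 0⊕0⊕1⊕0⊕0⊕1⊕1⊕1 = 0
Syndrome s8…s1 = 0111 → error at position 7.

0111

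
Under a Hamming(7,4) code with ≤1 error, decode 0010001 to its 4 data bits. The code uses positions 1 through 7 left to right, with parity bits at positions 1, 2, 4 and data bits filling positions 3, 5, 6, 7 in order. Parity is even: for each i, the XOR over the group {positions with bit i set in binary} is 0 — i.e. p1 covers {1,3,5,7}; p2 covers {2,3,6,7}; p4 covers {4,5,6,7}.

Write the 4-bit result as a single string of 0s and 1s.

s1 (pos 1,3,5,7): 0⊕1⊕0⊕1 = 0
s2 (pos 2,3,6,7): 0⊕1⊕0⊕1 = 0
s4 (pos 4,5,6,7): 0⊕0⊕0⊕1 = 1
Syndrome s4…s1 = 100 → error at position 4.
Flip position 4: 0010001 → 0011001
Read data bits from positions 3,5,6,7: 1001

1001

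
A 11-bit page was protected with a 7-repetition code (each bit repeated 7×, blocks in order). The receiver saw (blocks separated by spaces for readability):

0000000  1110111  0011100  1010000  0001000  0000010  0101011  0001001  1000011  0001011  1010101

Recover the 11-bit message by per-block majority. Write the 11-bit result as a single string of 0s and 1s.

Block 1 (0000000): 0 ones → 0
Block 2 (1110111): 6 ones → 1
Block 3 (0011100): 3 ones → 0
Block 4 (1010000): 2 ones → 0
Block 5 (0001000): 1 one → 0
Block 6 (0000010): 1 one → 0
Block 7 (0101011): 4 ones → 1
Block 8 (0001001): 2 ones → 0
Block 9 (1000011): 3 ones → 0
Block 10 (0001011): 3 ones → 0
Block 11 (1010101): 4 ones → 1

01000010001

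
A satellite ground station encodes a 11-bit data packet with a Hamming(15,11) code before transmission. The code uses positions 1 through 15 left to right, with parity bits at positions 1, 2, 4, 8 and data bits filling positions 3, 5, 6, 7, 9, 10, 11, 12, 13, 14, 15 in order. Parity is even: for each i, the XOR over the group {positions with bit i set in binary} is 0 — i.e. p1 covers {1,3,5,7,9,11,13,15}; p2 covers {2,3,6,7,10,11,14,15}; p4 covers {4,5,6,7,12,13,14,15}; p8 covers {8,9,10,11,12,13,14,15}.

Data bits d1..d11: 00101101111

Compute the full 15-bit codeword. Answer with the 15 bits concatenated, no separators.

100101001101111

Place data at non-parity positions: p1 p2 0 p4 0 1 0 p8 1 1 0 1 1 1 1
p1 (pos 1,3,5,7,9,11,13,15): XOR of data positions = 0⊕0⊕0⊕1⊕0⊕1⊕1 = 1
p2 (pos 2,3,6,7,10,11,14,15): XOR of data positions = 0⊕1⊕0⊕1⊕0⊕1⊕1 = 0
p4 (pos 4,5,6,7,12,13,14,15): XOR of data positions = 0⊕1⊕0⊕1⊕1⊕1⊕1 = 1
p8 (pos 8,9,10,11,12,13,14,15): XOR of data positions = 1⊕1⊕0⊕1⊕1⊕1⊕1 = 0
Codeword: 100101001101111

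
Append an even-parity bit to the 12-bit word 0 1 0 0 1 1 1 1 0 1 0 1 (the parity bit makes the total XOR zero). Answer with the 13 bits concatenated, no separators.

XOR of the 12 data bits: 0⊕1⊕0⊕0⊕1⊕1⊕1⊕1⊕0⊕1⊕0⊕1 = 1
Parity bit = 1 (so all 13 bits XOR to 0).

0100111101011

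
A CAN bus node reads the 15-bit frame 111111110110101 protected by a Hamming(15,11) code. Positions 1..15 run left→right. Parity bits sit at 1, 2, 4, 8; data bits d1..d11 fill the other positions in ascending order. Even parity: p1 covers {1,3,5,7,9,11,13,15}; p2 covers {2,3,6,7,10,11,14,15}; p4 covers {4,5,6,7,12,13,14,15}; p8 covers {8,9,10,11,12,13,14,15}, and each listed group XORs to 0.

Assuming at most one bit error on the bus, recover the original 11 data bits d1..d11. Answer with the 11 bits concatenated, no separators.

s1 (pos 1,3,5,7,9,11,13,15): 1⊕1⊕1⊕1⊕0⊕1⊕1⊕1 = 1
s2 (pos 2,3,6,7,10,11,14,15): 1⊕1⊕1⊕1⊕1⊕1⊕0⊕1 = 1
s4 (pos 4,5,6,7,12,13,14,15): 1⊕1⊕1⊕1⊕0⊕1⊕0⊕1 = 0
s8 (pos 8,9,10,11,12,13,14,15): 1⊕0⊕1⊕1⊕0⊕1⊕0⊕1 = 1
Syndrome s8…s1 = 1011 → error at position 11.
Flip position 11: 111111110110101 → 111111110100101
Read data bits from positions 3,5,6,7,9,10,11,12,13,14,15: 11110100101

11110100101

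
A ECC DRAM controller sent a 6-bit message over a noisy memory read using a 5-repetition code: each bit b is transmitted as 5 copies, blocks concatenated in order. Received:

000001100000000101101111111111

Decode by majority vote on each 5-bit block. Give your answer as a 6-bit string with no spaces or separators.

000111

Block 1 (00000): 0 ones → 0
Block 2 (11000): 2 ones → 0
Block 3 (00000): 0 ones → 0
Block 4 (10110): 3 ones → 1
Block 5 (11111): 5 ones → 1
Block 6 (11111): 5 ones → 1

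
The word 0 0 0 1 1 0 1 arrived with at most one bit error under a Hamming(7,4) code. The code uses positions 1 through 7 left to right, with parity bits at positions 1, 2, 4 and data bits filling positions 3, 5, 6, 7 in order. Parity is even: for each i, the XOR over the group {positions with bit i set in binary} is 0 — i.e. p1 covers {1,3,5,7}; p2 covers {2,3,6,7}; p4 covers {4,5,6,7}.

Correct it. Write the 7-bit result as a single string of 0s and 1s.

0001111

s1 (pos 1,3,5,7): 0⊕0⊕1⊕1 = 0
s2 (pos 2,3,6,7): 0⊕0⊕0⊕1 = 1
s4 (pos 4,5,6,7): 1⊕1⊕0⊕1 = 1
Syndrome s4…s1 = 110 → error at position 6.
Flip position 6: 0001101 → 0001111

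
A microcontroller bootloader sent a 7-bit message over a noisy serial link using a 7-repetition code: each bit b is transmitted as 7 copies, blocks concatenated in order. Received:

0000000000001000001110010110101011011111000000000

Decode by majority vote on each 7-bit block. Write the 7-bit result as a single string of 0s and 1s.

0000110

Block 1 (0000000): 0 ones → 0
Block 2 (0000010): 1 one → 0
Block 3 (0000111): 3 ones → 0
Block 4 (0010110): 3 ones → 0
Block 5 (1010110): 4 ones → 1
Block 6 (1111100): 5 ones → 1
Block 7 (0000000): 0 ones → 0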